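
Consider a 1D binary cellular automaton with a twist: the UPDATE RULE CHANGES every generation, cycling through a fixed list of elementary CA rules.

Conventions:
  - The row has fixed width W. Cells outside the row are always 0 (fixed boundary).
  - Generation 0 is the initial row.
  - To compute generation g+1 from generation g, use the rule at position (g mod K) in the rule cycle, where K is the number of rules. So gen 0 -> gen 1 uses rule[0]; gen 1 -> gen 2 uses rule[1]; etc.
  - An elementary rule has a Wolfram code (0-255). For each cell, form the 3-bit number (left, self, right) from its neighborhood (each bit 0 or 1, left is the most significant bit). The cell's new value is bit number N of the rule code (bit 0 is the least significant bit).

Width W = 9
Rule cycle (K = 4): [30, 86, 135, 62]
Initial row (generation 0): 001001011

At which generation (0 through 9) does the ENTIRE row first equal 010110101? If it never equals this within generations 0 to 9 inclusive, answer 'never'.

Answer: never

Derivation:
Gen 0: 001001011
Gen 1 (rule 30): 011111010
Gen 2 (rule 86): 100001011
Gen 3 (rule 135): 101111000
Gen 4 (rule 62): 111000100
Gen 5 (rule 30): 100101110
Gen 6 (rule 86): 111100011
Gen 7 (rule 135): 011001100
Gen 8 (rule 62): 110111010
Gen 9 (rule 30): 100100011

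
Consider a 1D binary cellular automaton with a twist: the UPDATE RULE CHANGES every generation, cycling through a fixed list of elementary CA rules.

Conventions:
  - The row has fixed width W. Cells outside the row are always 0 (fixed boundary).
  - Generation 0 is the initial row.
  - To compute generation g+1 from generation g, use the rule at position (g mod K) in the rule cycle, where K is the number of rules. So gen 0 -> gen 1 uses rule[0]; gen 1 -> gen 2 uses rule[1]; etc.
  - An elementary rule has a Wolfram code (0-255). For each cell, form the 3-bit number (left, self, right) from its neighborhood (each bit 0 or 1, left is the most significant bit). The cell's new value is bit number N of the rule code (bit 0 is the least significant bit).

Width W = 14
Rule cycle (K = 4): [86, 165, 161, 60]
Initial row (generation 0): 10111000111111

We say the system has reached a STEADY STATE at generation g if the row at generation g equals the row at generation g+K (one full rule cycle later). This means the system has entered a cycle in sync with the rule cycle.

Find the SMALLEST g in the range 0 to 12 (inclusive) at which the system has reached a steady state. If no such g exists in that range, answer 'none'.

Gen 0: 10111000111111
Gen 1 (rule 86): 10001101000001
Gen 2 (rule 165): 10100011011101
Gen 3 (rule 161): 01001000101010
Gen 4 (rule 60): 01101100111111
Gen 5 (rule 86): 10100111000001
Gen 6 (rule 165): 11100010011101
Gen 7 (rule 161): 01001000001010
Gen 8 (rule 60): 01101100001111
Gen 9 (rule 86): 10100110010001
Gen 10 (rule 165): 11100000010101
Gen 11 (rule 161): 01001111001010
Gen 12 (rule 60): 01101000101111
Gen 13 (rule 86): 10101101100001
Gen 14 (rule 165): 11110010001101
Gen 15 (rule 161): 01100000100010
Gen 16 (rule 60): 01010000110011

Answer: none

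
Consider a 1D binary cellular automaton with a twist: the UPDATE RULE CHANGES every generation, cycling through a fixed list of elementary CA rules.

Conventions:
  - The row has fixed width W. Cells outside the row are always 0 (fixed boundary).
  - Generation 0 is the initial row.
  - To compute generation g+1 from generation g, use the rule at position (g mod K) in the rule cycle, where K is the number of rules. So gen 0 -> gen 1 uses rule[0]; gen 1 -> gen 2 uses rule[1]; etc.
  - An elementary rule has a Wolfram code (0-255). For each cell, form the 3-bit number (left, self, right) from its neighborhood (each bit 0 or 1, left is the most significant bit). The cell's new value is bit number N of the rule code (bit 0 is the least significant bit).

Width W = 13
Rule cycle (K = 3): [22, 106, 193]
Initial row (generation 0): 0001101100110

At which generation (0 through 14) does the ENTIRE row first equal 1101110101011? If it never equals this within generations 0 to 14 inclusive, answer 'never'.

Gen 0: 0001101100110
Gen 1 (rule 22): 0010000011001
Gen 2 (rule 106): 0100000111010
Gen 3 (rule 193): 0001110011000
Gen 4 (rule 22): 0010001100100
Gen 5 (rule 106): 0100011101000
Gen 6 (rule 193): 0001001100011
Gen 7 (rule 22): 0011110010100
Gen 8 (rule 106): 0110010101000
Gen 9 (rule 193): 0010000000011
Gen 10 (rule 22): 0111000000100
Gen 11 (rule 106): 1101000001000
Gen 12 (rule 193): 0100011100011
Gen 13 (rule 22): 1110100010100
Gen 14 (rule 106): 1011000101000

Answer: never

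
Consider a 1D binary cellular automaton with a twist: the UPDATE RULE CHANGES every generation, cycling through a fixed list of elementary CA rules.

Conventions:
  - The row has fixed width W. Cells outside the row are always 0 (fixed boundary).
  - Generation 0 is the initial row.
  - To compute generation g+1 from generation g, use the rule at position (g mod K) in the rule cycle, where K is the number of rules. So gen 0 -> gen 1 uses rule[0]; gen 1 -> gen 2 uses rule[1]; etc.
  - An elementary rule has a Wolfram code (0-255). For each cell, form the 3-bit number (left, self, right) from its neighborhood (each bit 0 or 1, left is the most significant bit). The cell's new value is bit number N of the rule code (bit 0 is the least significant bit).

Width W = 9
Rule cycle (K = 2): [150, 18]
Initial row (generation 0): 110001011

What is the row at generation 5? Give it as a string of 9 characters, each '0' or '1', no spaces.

Gen 0: 110001011
Gen 1 (rule 150): 001011000
Gen 2 (rule 18): 010000100
Gen 3 (rule 150): 111001110
Gen 4 (rule 18): 000110001
Gen 5 (rule 150): 001001011

Answer: 001001011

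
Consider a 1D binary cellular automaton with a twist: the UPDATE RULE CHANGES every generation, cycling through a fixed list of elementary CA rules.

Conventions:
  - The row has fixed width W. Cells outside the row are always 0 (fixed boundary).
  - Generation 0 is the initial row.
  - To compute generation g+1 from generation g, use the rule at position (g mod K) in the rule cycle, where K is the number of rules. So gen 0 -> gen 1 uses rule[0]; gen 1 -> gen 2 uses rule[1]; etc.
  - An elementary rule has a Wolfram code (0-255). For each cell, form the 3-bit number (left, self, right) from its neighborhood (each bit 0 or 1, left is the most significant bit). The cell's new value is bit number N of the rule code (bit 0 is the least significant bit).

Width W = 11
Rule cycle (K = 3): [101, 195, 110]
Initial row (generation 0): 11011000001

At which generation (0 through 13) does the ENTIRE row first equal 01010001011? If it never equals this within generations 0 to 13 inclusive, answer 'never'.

Gen 0: 11011000001
Gen 1 (rule 101): 01101011101
Gen 2 (rule 195): 10100001100
Gen 3 (rule 110): 11100011100
Gen 4 (rule 101): 00101000101
Gen 5 (rule 195): 11000011000
Gen 6 (rule 110): 11000111000
Gen 7 (rule 101): 01010001011
Gen 8 (rule 195): 10000110001
Gen 9 (rule 110): 10001110011
Gen 10 (rule 101): 10100010001
Gen 11 (rule 195): 00001100110
Gen 12 (rule 110): 00011101110
Gen 13 (rule 101): 11000110010

Answer: 7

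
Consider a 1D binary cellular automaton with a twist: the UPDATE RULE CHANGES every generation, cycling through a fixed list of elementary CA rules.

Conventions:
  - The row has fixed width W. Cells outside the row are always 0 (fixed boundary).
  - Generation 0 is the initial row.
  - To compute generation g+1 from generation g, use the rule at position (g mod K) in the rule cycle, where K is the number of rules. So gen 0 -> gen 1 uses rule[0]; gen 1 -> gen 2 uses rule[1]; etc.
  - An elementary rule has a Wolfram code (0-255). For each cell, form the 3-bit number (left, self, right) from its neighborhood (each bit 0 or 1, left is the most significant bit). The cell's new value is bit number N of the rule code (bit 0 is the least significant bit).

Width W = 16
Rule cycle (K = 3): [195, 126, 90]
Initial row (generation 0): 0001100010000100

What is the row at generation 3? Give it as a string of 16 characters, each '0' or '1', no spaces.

Answer: 0010000000101001

Derivation:
Gen 0: 0001100010000100
Gen 1 (rule 195): 1110101100111001
Gen 2 (rule 126): 1011111111101111
Gen 3 (rule 90): 0010000000101001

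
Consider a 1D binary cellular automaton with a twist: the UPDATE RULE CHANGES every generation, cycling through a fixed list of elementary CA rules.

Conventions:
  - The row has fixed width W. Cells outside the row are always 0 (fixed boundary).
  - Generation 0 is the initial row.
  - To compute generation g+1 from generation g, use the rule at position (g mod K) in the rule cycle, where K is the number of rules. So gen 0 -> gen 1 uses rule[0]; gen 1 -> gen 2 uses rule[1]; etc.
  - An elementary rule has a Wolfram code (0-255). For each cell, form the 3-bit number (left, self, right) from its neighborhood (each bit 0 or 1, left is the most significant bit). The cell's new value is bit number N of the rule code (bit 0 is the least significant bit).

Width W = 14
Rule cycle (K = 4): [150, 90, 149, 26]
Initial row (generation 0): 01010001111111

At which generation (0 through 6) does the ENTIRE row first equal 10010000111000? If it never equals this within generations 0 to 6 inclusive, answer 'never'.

Answer: never

Derivation:
Gen 0: 01010001111111
Gen 1 (rule 150): 11011010111110
Gen 2 (rule 90): 11011000100011
Gen 3 (rule 149): 00000110111000
Gen 4 (rule 26): 00001100100100
Gen 5 (rule 150): 00010011111110
Gen 6 (rule 90): 00101110000011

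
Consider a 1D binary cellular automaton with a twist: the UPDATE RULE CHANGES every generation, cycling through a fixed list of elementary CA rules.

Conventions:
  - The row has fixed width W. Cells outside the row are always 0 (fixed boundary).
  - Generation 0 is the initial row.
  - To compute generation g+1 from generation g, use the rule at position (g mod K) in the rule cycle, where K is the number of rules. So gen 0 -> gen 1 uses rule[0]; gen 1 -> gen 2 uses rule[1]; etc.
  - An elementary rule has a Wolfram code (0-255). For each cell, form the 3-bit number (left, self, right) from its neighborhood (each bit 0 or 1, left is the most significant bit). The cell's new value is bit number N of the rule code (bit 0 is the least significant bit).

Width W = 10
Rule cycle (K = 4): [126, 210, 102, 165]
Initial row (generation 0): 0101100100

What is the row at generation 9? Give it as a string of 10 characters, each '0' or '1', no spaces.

Answer: 1111111111

Derivation:
Gen 0: 0101100100
Gen 1 (rule 126): 1111111110
Gen 2 (rule 210): 0111111111
Gen 3 (rule 102): 1000000001
Gen 4 (rule 165): 1011111101
Gen 5 (rule 126): 1110000111
Gen 6 (rule 210): 0111001011
Gen 7 (rule 102): 1001011101
Gen 8 (rule 165): 1001101011
Gen 9 (rule 126): 1111111111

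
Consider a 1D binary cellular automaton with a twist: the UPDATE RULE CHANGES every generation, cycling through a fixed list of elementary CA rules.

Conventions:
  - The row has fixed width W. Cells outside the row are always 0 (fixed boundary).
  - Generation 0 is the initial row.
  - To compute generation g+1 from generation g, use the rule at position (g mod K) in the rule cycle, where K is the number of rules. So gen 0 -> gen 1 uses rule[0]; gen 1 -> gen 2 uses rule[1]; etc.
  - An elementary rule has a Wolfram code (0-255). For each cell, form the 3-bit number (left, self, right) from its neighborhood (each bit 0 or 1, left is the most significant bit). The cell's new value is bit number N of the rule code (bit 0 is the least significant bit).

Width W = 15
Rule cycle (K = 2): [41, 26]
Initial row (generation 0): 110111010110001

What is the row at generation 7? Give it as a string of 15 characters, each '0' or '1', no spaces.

Answer: 011010101101001

Derivation:
Gen 0: 110111010110001
Gen 1 (rule 41): 101100101100100
Gen 2 (rule 26): 001011001011010
Gen 3 (rule 41): 100110000110100
Gen 4 (rule 26): 011101001100010
Gen 5 (rule 41): 010010001001000
Gen 6 (rule 26): 101101010110100
Gen 7 (rule 41): 011010101101001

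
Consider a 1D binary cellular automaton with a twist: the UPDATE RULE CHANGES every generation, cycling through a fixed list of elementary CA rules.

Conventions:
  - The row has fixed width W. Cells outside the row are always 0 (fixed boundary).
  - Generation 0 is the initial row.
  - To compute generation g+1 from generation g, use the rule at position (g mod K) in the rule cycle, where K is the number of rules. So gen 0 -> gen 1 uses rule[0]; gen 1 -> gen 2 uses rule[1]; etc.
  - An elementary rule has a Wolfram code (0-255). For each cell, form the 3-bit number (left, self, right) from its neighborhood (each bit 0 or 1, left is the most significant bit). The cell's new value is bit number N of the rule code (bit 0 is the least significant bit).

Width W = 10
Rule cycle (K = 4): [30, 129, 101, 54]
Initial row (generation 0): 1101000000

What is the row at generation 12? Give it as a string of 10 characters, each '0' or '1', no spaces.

Answer: 0000111011

Derivation:
Gen 0: 1101000000
Gen 1 (rule 30): 1001100000
Gen 2 (rule 129): 0000001111
Gen 3 (rule 101): 1111100001
Gen 4 (rule 54): 0000010011
Gen 5 (rule 30): 0000111110
Gen 6 (rule 129): 1110011100
Gen 7 (rule 101): 0010000101
Gen 8 (rule 54): 0111001111
Gen 9 (rule 30): 1100111000
Gen 10 (rule 129): 0000010011
Gen 11 (rule 101): 1111010001
Gen 12 (rule 54): 0000111011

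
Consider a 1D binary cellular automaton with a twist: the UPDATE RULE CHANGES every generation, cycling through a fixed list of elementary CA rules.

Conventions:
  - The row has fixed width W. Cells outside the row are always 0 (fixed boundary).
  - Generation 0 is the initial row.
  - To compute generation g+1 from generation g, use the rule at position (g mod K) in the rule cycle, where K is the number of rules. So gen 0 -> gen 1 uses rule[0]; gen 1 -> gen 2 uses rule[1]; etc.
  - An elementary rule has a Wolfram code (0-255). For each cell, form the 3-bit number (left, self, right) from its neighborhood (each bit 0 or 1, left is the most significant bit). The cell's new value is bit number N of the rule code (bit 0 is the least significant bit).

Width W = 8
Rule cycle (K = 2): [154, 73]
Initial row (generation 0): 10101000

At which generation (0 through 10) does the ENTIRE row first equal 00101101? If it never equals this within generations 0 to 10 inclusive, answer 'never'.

Gen 0: 10101000
Gen 1 (rule 154): 00000100
Gen 2 (rule 73): 11110001
Gen 3 (rule 154): 11101010
Gen 4 (rule 73): 10100000
Gen 5 (rule 154): 00010000
Gen 6 (rule 73): 11000111
Gen 7 (rule 154): 10101110
Gen 8 (rule 73): 00001010
Gen 9 (rule 154): 00010001
Gen 10 (rule 73): 11000100

Answer: never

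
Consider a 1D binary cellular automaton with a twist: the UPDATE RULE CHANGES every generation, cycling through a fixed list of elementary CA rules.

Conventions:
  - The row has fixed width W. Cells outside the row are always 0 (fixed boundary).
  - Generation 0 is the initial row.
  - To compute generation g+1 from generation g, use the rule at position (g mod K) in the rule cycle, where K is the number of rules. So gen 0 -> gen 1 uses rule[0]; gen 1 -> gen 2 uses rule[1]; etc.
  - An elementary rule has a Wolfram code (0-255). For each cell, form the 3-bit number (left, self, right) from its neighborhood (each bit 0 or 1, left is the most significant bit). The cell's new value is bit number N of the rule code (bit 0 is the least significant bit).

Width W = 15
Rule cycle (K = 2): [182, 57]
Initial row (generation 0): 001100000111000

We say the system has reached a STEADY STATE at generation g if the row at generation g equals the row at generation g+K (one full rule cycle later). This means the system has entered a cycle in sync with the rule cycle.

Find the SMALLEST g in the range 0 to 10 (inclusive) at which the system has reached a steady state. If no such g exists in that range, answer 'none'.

Gen 0: 001100000111000
Gen 1 (rule 182): 010010001010100
Gen 2 (rule 57): 001001100101011
Gen 3 (rule 182): 011110011111100
Gen 4 (rule 57): 010001010000011
Gen 5 (rule 182): 111011111000100
Gen 6 (rule 57): 100110000110011
Gen 7 (rule 182): 111001001001100
Gen 8 (rule 57): 100100100101011
Gen 9 (rule 182): 111111111111100
Gen 10 (rule 57): 100000000000011
Gen 11 (rule 182): 110000000000100
Gen 12 (rule 57): 101111111110011

Answer: none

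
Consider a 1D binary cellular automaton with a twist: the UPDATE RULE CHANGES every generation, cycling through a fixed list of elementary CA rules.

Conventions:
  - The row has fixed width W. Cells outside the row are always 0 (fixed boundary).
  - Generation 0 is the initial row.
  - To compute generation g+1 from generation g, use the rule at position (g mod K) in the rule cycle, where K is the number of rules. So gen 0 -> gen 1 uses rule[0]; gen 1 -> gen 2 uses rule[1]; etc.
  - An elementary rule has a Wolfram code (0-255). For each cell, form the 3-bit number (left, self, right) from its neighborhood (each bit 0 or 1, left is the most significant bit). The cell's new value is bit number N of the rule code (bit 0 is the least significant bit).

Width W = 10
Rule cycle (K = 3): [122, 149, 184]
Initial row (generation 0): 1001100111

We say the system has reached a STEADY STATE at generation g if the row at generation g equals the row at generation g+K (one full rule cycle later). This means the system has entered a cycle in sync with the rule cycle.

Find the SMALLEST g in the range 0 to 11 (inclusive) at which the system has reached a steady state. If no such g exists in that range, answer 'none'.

Gen 0: 1001100111
Gen 1 (rule 122): 0111111101
Gen 2 (rule 149): 0011111001
Gen 3 (rule 184): 0011110100
Gen 4 (rule 122): 0110011010
Gen 5 (rule 149): 0001000011
Gen 6 (rule 184): 0000100010
Gen 7 (rule 122): 0001010101
Gen 8 (rule 149): 1101010101
Gen 9 (rule 184): 1010101010
Gen 10 (rule 122): 0101010101
Gen 11 (rule 149): 0101010101
Gen 12 (rule 184): 0010101010
Gen 13 (rule 122): 0101010101
Gen 14 (rule 149): 0101010101

Answer: 10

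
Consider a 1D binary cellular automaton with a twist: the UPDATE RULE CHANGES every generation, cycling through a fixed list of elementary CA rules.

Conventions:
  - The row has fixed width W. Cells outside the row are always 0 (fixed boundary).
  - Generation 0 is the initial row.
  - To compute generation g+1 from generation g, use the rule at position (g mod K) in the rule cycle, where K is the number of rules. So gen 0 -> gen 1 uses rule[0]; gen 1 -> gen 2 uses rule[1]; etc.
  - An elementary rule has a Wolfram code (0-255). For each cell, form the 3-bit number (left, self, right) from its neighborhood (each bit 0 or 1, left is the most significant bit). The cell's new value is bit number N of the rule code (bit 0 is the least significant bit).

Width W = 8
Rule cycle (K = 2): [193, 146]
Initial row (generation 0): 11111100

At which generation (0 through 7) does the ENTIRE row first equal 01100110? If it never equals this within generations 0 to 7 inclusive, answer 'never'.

Answer: never

Derivation:
Gen 0: 11111100
Gen 1 (rule 193): 01111101
Gen 2 (rule 146): 10111000
Gen 3 (rule 193): 00011011
Gen 4 (rule 146): 00100000
Gen 5 (rule 193): 10001111
Gen 6 (rule 146): 01010110
Gen 7 (rule 193): 00000010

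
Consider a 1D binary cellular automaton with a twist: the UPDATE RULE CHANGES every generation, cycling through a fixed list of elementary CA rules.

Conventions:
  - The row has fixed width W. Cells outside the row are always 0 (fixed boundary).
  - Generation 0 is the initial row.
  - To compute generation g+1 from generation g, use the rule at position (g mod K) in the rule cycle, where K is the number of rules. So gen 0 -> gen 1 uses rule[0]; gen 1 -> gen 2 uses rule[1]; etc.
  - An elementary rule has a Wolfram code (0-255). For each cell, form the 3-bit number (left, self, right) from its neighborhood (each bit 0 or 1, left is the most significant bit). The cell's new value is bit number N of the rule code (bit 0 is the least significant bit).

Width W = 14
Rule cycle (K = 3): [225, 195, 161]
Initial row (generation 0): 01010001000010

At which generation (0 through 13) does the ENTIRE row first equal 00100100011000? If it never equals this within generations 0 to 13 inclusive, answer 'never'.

Gen 0: 01010001000010
Gen 1 (rule 225): 00100100011000
Gen 2 (rule 195): 11001001101011
Gen 3 (rule 161): 00000000010100
Gen 4 (rule 225): 11111111001001
Gen 5 (rule 195): 01111111010010
Gen 6 (rule 161): 00111110100000
Gen 7 (rule 225): 10011111001111
Gen 8 (rule 195): 00101111010111
Gen 9 (rule 161): 10010110101010
Gen 10 (rule 225): 00001011010100
Gen 11 (rule 195): 11110001000001
Gen 12 (rule 161): 01100100011100
Gen 13 (rule 225): 00100001001101

Answer: 1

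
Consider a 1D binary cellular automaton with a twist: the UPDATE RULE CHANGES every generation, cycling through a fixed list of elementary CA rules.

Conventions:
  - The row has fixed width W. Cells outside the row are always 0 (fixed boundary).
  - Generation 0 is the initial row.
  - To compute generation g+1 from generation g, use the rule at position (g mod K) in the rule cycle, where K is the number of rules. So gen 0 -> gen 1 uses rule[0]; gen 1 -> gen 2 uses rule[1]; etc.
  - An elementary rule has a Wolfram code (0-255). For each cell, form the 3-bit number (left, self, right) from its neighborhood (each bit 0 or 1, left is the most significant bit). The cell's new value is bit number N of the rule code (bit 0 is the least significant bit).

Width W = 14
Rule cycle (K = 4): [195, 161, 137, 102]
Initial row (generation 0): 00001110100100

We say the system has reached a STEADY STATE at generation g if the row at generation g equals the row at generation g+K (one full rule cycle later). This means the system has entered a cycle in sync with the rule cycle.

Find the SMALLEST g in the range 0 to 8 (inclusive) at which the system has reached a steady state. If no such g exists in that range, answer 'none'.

Answer: none

Derivation:
Gen 0: 00001110100100
Gen 1 (rule 195): 11110110001001
Gen 2 (rule 161): 01101000100000
Gen 3 (rule 137): 01000010001111
Gen 4 (rule 102): 11000110010001
Gen 5 (rule 195): 01011010100110
Gen 6 (rule 161): 00100101000000
Gen 7 (rule 137): 10000000011111
Gen 8 (rule 102): 10000000100001
Gen 9 (rule 195): 00111111001110
Gen 10 (rule 161): 10011110000100
Gen 11 (rule 137): 00011100110001
Gen 12 (rule 102): 00100101010011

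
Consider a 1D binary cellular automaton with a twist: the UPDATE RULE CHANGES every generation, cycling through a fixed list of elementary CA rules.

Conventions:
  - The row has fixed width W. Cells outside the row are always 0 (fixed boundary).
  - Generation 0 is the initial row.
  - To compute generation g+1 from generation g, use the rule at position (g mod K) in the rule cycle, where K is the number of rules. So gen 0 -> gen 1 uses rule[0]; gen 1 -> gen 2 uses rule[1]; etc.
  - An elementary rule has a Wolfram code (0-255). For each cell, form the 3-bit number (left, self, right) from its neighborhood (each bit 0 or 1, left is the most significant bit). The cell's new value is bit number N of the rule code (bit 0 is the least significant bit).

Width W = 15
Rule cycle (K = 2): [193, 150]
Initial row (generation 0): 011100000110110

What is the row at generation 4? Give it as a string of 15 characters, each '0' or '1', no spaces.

Answer: 001001001011110

Derivation:
Gen 0: 011100000110110
Gen 1 (rule 193): 001101110010010
Gen 2 (rule 150): 010000101111111
Gen 3 (rule 193): 000110000111111
Gen 4 (rule 150): 001001001011110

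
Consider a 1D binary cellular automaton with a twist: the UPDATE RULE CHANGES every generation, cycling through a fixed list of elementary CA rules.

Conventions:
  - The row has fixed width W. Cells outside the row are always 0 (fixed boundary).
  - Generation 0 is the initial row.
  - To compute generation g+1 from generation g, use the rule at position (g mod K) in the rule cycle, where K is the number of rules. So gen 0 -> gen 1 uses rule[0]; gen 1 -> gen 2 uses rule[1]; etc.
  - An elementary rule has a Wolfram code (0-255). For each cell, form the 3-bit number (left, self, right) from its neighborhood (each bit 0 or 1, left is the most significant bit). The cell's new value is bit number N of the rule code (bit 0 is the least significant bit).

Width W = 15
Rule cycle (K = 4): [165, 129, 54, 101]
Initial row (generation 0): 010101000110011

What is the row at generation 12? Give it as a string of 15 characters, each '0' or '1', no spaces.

Answer: 010110101111111

Derivation:
Gen 0: 010101000110011
Gen 1 (rule 165): 011111010000000
Gen 2 (rule 129): 001110000111111
Gen 3 (rule 54): 010001001000000
Gen 4 (rule 101): 010101001011111
Gen 5 (rule 165): 011111001101110
Gen 6 (rule 129): 001110000000100
Gen 7 (rule 54): 010001000001110
Gen 8 (rule 101): 010101011100010
Gen 9 (rule 165): 011111101001010
Gen 10 (rule 129): 001111000000000
Gen 11 (rule 54): 010000100000000
Gen 12 (rule 101): 010110101111111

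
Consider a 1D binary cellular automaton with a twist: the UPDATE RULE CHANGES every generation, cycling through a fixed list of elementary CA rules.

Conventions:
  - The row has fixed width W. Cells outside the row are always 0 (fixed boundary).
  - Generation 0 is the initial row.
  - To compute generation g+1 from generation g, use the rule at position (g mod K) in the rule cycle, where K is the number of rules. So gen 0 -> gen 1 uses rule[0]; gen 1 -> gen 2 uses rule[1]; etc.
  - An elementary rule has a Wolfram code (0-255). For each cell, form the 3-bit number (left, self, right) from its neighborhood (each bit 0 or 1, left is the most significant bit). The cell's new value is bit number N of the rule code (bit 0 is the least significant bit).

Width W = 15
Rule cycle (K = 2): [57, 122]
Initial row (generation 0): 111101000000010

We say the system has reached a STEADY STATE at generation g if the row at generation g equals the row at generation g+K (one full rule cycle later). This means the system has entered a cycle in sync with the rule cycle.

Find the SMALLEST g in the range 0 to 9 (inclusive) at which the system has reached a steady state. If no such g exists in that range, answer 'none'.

Answer: none

Derivation:
Gen 0: 111101000000010
Gen 1 (rule 57): 100010111111001
Gen 2 (rule 122): 010101100001110
Gen 3 (rule 57): 001011011101001
Gen 4 (rule 122): 010111110110110
Gen 5 (rule 57): 001100001101101
Gen 6 (rule 122): 011110011111110
Gen 7 (rule 57): 010001010000001
Gen 8 (rule 122): 101010101000010
Gen 9 (rule 57): 010101010111001
Gen 10 (rule 122): 101010101101110
Gen 11 (rule 57): 010101011011001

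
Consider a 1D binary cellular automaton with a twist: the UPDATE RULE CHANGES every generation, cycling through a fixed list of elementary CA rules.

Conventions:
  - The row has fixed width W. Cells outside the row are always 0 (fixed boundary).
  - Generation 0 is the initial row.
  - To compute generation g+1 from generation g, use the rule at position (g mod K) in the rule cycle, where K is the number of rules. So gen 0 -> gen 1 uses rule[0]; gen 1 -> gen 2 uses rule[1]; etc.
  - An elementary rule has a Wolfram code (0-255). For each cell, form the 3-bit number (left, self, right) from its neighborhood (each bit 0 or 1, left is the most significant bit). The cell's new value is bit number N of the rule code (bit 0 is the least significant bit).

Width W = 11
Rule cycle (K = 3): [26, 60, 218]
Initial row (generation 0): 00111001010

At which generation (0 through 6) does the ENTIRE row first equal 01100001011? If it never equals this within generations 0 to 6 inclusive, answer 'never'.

Gen 0: 00111001010
Gen 1 (rule 26): 01100110001
Gen 2 (rule 60): 01010101001
Gen 3 (rule 218): 10000000110
Gen 4 (rule 26): 01000001101
Gen 5 (rule 60): 01100001011
Gen 6 (rule 218): 11110010011

Answer: 5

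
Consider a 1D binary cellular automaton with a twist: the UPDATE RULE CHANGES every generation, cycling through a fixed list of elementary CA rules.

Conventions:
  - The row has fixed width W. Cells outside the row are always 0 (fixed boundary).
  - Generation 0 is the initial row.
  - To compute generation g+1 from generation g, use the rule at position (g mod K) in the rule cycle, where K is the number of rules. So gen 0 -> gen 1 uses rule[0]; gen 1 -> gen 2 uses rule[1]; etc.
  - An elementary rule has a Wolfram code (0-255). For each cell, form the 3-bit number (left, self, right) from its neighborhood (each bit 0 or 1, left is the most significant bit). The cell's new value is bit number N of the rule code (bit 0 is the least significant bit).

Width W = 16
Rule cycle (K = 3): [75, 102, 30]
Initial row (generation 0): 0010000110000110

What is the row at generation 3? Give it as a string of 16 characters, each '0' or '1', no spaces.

Answer: 1101100110100111

Derivation:
Gen 0: 0010000110000110
Gen 1 (rule 75): 1100111110111110
Gen 2 (rule 102): 0101000011000010
Gen 3 (rule 30): 1101100110100111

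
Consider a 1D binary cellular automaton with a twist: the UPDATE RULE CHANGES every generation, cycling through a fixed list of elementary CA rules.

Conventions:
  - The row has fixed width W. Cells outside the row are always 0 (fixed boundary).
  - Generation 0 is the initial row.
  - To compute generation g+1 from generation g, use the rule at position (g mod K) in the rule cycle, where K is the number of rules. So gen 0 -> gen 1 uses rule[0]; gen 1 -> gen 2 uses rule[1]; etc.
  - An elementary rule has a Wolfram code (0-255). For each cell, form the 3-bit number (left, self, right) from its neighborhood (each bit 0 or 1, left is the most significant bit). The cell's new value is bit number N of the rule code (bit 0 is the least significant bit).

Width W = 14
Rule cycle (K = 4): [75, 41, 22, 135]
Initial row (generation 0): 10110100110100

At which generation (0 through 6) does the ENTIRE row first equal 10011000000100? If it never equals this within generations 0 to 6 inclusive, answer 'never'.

Answer: 4

Derivation:
Gen 0: 10110100110100
Gen 1 (rule 75): 00110001110001
Gen 2 (rule 41): 10100101000100
Gen 3 (rule 22): 10111101101110
Gen 4 (rule 135): 10011000000100
Gen 5 (rule 75): 00111011111001
Gen 6 (rule 41): 10100110000000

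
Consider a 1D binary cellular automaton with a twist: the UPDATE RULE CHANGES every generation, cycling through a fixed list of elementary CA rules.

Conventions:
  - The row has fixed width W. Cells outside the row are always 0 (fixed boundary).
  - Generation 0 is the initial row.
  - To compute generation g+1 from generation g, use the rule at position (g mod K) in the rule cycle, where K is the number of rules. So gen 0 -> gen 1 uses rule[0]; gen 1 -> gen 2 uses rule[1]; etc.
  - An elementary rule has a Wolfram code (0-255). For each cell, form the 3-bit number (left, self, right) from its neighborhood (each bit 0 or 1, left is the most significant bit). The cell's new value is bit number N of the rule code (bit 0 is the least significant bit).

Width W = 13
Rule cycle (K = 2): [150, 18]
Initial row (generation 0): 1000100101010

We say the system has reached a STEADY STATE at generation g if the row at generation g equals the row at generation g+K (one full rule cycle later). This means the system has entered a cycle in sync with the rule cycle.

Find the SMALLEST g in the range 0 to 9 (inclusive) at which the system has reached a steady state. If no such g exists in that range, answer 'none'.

Gen 0: 1000100101010
Gen 1 (rule 150): 1101111101011
Gen 2 (rule 18): 0000000000000
Gen 3 (rule 150): 0000000000000
Gen 4 (rule 18): 0000000000000
Gen 5 (rule 150): 0000000000000
Gen 6 (rule 18): 0000000000000
Gen 7 (rule 150): 0000000000000
Gen 8 (rule 18): 0000000000000
Gen 9 (rule 150): 0000000000000
Gen 10 (rule 18): 0000000000000
Gen 11 (rule 150): 0000000000000

Answer: 2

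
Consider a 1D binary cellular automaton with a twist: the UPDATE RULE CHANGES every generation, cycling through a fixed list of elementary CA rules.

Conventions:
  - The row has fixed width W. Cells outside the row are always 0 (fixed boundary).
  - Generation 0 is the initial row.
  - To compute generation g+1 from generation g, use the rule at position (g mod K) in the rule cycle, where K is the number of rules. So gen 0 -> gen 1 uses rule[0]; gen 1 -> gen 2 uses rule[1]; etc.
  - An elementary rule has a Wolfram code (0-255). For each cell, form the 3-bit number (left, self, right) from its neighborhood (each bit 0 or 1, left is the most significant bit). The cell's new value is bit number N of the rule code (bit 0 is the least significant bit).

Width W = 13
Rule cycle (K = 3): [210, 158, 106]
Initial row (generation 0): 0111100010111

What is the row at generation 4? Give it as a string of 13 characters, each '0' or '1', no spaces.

Answer: 1010000111111

Derivation:
Gen 0: 0111100010111
Gen 1 (rule 210): 1011110100011
Gen 2 (rule 158): 1011100110110
Gen 3 (rule 106): 0110101111110
Gen 4 (rule 210): 1010000111111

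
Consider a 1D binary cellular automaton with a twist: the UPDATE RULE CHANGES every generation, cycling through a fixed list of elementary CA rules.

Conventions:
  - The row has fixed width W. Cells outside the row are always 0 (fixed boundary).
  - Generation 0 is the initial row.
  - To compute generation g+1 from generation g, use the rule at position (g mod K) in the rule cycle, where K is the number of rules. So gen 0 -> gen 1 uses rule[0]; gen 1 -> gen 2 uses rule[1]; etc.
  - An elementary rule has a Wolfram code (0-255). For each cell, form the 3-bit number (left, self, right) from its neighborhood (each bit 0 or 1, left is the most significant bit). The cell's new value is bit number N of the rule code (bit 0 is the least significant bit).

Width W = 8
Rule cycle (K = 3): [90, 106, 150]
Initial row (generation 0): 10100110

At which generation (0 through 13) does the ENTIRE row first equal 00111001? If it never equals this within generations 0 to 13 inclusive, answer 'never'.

Gen 0: 10100110
Gen 1 (rule 90): 00011111
Gen 2 (rule 106): 00110001
Gen 3 (rule 150): 01001011
Gen 4 (rule 90): 10110011
Gen 5 (rule 106): 01110111
Gen 6 (rule 150): 10100010
Gen 7 (rule 90): 00010101
Gen 8 (rule 106): 00101010
Gen 9 (rule 150): 01101011
Gen 10 (rule 90): 11100011
Gen 11 (rule 106): 10100111
Gen 12 (rule 150): 10111010
Gen 13 (rule 90): 00101001

Answer: never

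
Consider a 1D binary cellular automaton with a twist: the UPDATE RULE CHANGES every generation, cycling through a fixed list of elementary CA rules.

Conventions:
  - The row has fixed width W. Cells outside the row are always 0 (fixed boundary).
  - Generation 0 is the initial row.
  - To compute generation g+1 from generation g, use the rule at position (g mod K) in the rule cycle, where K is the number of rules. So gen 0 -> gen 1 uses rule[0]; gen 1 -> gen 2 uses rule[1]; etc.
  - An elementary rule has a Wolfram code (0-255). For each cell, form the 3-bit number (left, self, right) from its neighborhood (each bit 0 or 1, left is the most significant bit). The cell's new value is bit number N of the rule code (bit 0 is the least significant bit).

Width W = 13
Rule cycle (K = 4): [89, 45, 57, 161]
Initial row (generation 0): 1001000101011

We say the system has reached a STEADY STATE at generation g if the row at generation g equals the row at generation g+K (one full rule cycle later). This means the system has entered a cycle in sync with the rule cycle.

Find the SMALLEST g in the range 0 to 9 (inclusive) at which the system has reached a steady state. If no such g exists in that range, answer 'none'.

Answer: none

Derivation:
Gen 0: 1001000101011
Gen 1 (rule 89): 0100110000011
Gen 2 (rule 45): 0100100111010
Gen 3 (rule 57): 0010010100101
Gen 4 (rule 161): 1000001000010
Gen 5 (rule 89): 0111100111001
Gen 6 (rule 45): 0100000100001
Gen 7 (rule 57): 0011110011100
Gen 8 (rule 161): 1001100001001
Gen 9 (rule 89): 0101111100100
Gen 10 (rule 45): 0111000000101
Gen 11 (rule 57): 0100111110010
Gen 12 (rule 161): 0000011100000
Gen 13 (rule 89): 1111010111111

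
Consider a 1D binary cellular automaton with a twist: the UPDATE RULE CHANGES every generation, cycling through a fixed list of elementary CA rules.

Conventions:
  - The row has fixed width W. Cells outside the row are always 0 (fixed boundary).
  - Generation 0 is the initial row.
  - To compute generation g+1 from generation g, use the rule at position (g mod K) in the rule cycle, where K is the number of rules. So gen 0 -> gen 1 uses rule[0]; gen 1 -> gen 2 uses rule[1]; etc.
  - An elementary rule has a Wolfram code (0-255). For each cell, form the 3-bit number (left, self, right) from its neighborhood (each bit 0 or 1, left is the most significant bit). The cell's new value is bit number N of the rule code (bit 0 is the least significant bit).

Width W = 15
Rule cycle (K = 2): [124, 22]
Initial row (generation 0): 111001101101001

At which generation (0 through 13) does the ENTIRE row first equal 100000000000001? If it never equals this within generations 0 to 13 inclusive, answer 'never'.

Gen 0: 111001101101001
Gen 1 (rule 124): 101101111111101
Gen 2 (rule 22): 100000000000001
Gen 3 (rule 124): 110000000000001
Gen 4 (rule 22): 001000000000011
Gen 5 (rule 124): 001100000000011
Gen 6 (rule 22): 010010000000100
Gen 7 (rule 124): 011011000000110
Gen 8 (rule 22): 100000100001001
Gen 9 (rule 124): 110000110001101
Gen 10 (rule 22): 001001001010001
Gen 11 (rule 124): 001101101111001
Gen 12 (rule 22): 010000000000111
Gen 13 (rule 124): 011000000000101

Answer: 2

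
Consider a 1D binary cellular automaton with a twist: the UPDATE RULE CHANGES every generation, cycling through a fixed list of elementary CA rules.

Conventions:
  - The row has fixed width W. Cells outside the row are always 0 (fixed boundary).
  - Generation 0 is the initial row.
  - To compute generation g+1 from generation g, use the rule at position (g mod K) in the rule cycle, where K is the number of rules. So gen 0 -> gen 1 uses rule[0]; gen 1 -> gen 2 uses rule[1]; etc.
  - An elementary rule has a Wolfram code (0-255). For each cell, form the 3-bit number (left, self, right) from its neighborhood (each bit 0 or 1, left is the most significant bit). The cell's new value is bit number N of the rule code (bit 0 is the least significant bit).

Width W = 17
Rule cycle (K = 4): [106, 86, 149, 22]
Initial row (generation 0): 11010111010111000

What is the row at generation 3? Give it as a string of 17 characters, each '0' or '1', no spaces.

Gen 0: 11010111010111000
Gen 1 (rule 106): 11101101101101000
Gen 2 (rule 86): 00100100100101100
Gen 3 (rule 149): 10110110110100011

Answer: 10110110110100011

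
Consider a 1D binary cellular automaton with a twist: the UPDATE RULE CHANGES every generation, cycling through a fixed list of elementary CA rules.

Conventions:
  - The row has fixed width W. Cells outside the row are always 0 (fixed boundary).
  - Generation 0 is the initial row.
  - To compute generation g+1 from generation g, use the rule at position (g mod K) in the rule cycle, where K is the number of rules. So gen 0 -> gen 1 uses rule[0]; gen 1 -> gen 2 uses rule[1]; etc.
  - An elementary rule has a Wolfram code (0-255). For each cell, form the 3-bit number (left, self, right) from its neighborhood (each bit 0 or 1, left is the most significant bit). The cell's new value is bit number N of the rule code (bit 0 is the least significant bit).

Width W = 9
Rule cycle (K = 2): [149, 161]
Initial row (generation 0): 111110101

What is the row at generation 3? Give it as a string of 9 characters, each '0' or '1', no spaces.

Answer: 101111011

Derivation:
Gen 0: 111110101
Gen 1 (rule 149): 011100101
Gen 2 (rule 161): 001000010
Gen 3 (rule 149): 101111011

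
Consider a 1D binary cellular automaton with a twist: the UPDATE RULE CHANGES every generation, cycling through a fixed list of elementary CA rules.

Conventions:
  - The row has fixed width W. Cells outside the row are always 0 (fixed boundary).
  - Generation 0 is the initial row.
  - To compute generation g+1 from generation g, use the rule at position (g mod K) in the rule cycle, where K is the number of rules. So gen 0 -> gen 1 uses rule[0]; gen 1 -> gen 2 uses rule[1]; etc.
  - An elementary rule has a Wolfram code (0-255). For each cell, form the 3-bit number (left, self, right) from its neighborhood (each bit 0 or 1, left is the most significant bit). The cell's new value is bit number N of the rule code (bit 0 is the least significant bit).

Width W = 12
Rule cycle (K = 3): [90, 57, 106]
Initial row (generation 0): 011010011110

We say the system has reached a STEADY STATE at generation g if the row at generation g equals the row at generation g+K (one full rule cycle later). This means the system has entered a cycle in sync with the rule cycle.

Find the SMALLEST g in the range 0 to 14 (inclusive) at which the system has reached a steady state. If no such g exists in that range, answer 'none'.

Answer: none

Derivation:
Gen 0: 011010011110
Gen 1 (rule 90): 111001110011
Gen 2 (rule 57): 100101001010
Gen 3 (rule 106): 001010010100
Gen 4 (rule 90): 010001100010
Gen 5 (rule 57): 001101011001
Gen 6 (rule 106): 011110111010
Gen 7 (rule 90): 110010101001
Gen 8 (rule 57): 101001010100
Gen 9 (rule 106): 010010101000
Gen 10 (rule 90): 101100000100
Gen 11 (rule 57): 011011110011
Gen 12 (rule 106): 111110010111
Gen 13 (rule 90): 100011100101
Gen 14 (rule 57): 011010010010
Gen 15 (rule 106): 111100100100
Gen 16 (rule 90): 100111011010
Gen 17 (rule 57): 010100110101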